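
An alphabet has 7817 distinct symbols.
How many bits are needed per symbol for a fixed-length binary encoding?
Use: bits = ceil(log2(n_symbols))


log2(7817) = 12.9324
Bracket: 2^12 = 4096 < 7817 <= 2^13 = 8192
So ceil(log2(7817)) = 13

bits = ceil(log2(7817)) = ceil(12.9324) = 13 bits


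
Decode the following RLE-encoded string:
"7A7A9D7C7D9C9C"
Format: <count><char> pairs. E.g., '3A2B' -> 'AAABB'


Expanding each <count><char> pair:
  7A -> 'AAAAAAA'
  7A -> 'AAAAAAA'
  9D -> 'DDDDDDDDD'
  7C -> 'CCCCCCC'
  7D -> 'DDDDDDD'
  9C -> 'CCCCCCCCC'
  9C -> 'CCCCCCCCC'

Decoded = AAAAAAAAAAAAAADDDDDDDDDCCCCCCCDDDDDDDCCCCCCCCCCCCCCCCCC


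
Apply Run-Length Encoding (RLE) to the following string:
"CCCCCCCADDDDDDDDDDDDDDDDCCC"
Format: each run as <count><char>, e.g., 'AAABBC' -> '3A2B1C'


Scanning runs left to right:
  i=0: run of 'C' x 7 -> '7C'
  i=7: run of 'A' x 1 -> '1A'
  i=8: run of 'D' x 16 -> '16D'
  i=24: run of 'C' x 3 -> '3C'

RLE = 7C1A16D3C


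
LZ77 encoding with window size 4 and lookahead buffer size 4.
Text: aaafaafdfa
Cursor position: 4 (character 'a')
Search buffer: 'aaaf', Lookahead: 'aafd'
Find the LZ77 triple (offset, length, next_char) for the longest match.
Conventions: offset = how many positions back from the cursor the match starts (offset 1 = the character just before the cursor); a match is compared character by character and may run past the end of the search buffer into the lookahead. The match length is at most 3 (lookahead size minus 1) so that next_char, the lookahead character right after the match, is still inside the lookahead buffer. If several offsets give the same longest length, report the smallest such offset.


Try each offset into the search buffer:
  offset=1 (pos 3, char 'f'): match length 0
  offset=2 (pos 2, char 'a'): match length 1
  offset=3 (pos 1, char 'a'): match length 3
  offset=4 (pos 0, char 'a'): match length 2
Longest match has length 3 at offset 3.
next_char = character at position 4 + 3 = 7 -> 'd'

Best match: offset=3, length=3 (matching 'aaf' starting at position 1)
LZ77 triple: (3, 3, 'd')


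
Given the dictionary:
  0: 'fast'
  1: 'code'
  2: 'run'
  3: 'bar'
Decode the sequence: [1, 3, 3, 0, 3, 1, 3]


Look up each index in the dictionary:
  1 -> 'code'
  3 -> 'bar'
  3 -> 'bar'
  0 -> 'fast'
  3 -> 'bar'
  1 -> 'code'
  3 -> 'bar'

Decoded: "code bar bar fast bar code bar"


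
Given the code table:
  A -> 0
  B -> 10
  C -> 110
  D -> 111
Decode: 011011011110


Decoding:
0 -> A
110 -> C
110 -> C
111 -> D
10 -> B


Result: ACCDB


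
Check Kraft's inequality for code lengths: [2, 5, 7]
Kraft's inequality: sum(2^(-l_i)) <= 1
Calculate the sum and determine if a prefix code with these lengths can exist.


Sum = 2^(-2) + 2^(-5) + 2^(-7)
    = 0.25 + 0.03125 + 0.0078125
    = 37/128 = 0.2890625
Since 0.2890625 <= 1, Kraft's inequality IS satisfied.
A prefix code with these lengths CAN exist.

Kraft sum = 0.2890625. Satisfied.


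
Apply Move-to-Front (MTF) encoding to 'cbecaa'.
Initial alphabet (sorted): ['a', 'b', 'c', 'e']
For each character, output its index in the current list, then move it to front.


MTF encoding:
'c': index 2 in ['a', 'b', 'c', 'e'] -> ['c', 'a', 'b', 'e']
'b': index 2 in ['c', 'a', 'b', 'e'] -> ['b', 'c', 'a', 'e']
'e': index 3 in ['b', 'c', 'a', 'e'] -> ['e', 'b', 'c', 'a']
'c': index 2 in ['e', 'b', 'c', 'a'] -> ['c', 'e', 'b', 'a']
'a': index 3 in ['c', 'e', 'b', 'a'] -> ['a', 'c', 'e', 'b']
'a': index 0 in ['a', 'c', 'e', 'b'] -> ['a', 'c', 'e', 'b']


Output: [2, 2, 3, 2, 3, 0]


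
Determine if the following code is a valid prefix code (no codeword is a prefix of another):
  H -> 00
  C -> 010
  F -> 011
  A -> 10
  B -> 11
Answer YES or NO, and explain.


Checking each pair (does one codeword prefix another?):
  H='00' vs C='010': no prefix
  H='00' vs F='011': no prefix
  H='00' vs A='10': no prefix
  H='00' vs B='11': no prefix
  C='010' vs H='00': no prefix
  C='010' vs F='011': no prefix
  C='010' vs A='10': no prefix
  C='010' vs B='11': no prefix
  F='011' vs H='00': no prefix
  F='011' vs C='010': no prefix
  F='011' vs A='10': no prefix
  F='011' vs B='11': no prefix
  A='10' vs H='00': no prefix
  A='10' vs C='010': no prefix
  A='10' vs F='011': no prefix
  A='10' vs B='11': no prefix
  B='11' vs H='00': no prefix
  B='11' vs C='010': no prefix
  B='11' vs F='011': no prefix
  B='11' vs A='10': no prefix
No violation found over all pairs.

YES -- this is a valid prefix code. No codeword is a prefix of any other codeword.


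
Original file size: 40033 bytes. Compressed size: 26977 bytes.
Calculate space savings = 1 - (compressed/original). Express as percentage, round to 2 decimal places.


ratio = compressed/original = 26977/40033 = 0.673869
savings = 1 - ratio = 1 - 0.673869 = 0.326131
as a percentage: 0.326131 * 100 = 32.61%

Space savings = 1 - 26977/40033 = 32.61%


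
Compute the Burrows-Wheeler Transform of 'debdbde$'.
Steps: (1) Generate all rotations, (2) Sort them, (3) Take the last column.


Rotations (sorted):
  0: $debdbde -> last char: e
  1: bdbde$de -> last char: e
  2: bde$debd -> last char: d
  3: dbde$deb -> last char: b
  4: de$debdb -> last char: b
  5: debdbde$ -> last char: $
  6: e$debdbd -> last char: d
  7: ebdbde$d -> last char: d


BWT = eedbb$dd


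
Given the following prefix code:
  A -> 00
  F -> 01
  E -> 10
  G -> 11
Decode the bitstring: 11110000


Decoding step by step:
Bits 11 -> G
Bits 11 -> G
Bits 00 -> A
Bits 00 -> A


Decoded message: GGAA


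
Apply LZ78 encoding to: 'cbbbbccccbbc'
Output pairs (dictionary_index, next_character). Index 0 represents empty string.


LZ78 encoding steps:
Dictionary: {0: ''}
Step 1: w='' (idx 0), next='c' -> output (0, 'c'), add 'c' as idx 1
Step 2: w='' (idx 0), next='b' -> output (0, 'b'), add 'b' as idx 2
Step 3: w='b' (idx 2), next='b' -> output (2, 'b'), add 'bb' as idx 3
Step 4: w='b' (idx 2), next='c' -> output (2, 'c'), add 'bc' as idx 4
Step 5: w='c' (idx 1), next='c' -> output (1, 'c'), add 'cc' as idx 5
Step 6: w='c' (idx 1), next='b' -> output (1, 'b'), add 'cb' as idx 6
Step 7: w='bc' (idx 4), end of input -> output (4, '')


Encoded: [(0, 'c'), (0, 'b'), (2, 'b'), (2, 'c'), (1, 'c'), (1, 'b'), (4, '')]


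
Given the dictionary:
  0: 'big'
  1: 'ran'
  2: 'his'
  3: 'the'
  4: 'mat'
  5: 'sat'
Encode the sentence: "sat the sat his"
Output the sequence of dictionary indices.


Look up each word in the dictionary:
  'sat' -> 5
  'the' -> 3
  'sat' -> 5
  'his' -> 2

Encoded: [5, 3, 5, 2]


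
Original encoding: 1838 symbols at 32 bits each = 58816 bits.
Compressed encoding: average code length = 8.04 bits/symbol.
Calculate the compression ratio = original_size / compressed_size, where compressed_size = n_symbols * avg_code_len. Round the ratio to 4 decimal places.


original_size = n_symbols * orig_bits = 1838 * 32 = 58816 bits
compressed_size = n_symbols * avg_code_len = 1838 * 8.04 = 14777.52 bits
ratio = original_size / compressed_size = 58816 / 14777.52 = 3.9801

Compression ratio = 3.9801


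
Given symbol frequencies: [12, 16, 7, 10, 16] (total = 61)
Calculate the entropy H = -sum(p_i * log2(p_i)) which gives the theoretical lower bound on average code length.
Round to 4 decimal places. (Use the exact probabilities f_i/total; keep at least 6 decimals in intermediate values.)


Per-symbol terms -p_i * log2(p_i) with p_i = f_i/61:
  p = 12/61 = 0.196721: log2(p) = -2.345775, -p*log2(p) = 0.461464
  p = 16/61 = 0.262295: log2(p) = -1.930737, -p*log2(p) = 0.506423
  p = 7/61 = 0.114754: log2(p) = -3.123382, -p*log2(p) = 0.358421
  p = 10/61 = 0.163934: log2(p) = -2.608809, -p*log2(p) = 0.427674
  p = 16/61 = 0.262295: log2(p) = -1.930737, -p*log2(p) = 0.506423
H = 0.461464 + 0.506423 + 0.358421 + 0.427674 + 0.506423 = 2.260405

H = 2.2604 bits/symbol


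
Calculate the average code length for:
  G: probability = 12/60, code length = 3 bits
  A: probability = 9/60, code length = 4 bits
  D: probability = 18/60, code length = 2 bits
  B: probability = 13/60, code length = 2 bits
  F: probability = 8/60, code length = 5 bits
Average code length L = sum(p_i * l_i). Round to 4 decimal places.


Weighted contributions p_i * l_i:
  G: (12/60) * 3 = 36/60
  A: (9/60) * 4 = 36/60
  D: (18/60) * 2 = 36/60
  B: (13/60) * 2 = 26/60
  F: (8/60) * 5 = 40/60
Sum = (36 + 36 + 36 + 26 + 40)/60 = 174/60

L = 174/60 = 2.9000 bits/symbol


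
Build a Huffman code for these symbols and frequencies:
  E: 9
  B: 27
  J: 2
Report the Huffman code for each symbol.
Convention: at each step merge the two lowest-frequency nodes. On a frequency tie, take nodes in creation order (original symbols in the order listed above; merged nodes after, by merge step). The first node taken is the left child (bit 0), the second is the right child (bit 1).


Huffman tree construction:
Step 1: Merge J(2) + E(9) = 11
Step 2: Merge (J+E)(11) + B(27) = 38
Read each symbol's code off the tree from the root (left child = 0, right child = 1).

Codes:
  E: 01 (length 2)
  B: 1 (length 1)
  J: 00 (length 2)
Average code length: 49/38 = 1.2895 bits/symbol


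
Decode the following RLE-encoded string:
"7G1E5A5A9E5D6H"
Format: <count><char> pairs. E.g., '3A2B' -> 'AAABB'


Expanding each <count><char> pair:
  7G -> 'GGGGGGG'
  1E -> 'E'
  5A -> 'AAAAA'
  5A -> 'AAAAA'
  9E -> 'EEEEEEEEE'
  5D -> 'DDDDD'
  6H -> 'HHHHHH'

Decoded = GGGGGGGEAAAAAAAAAAEEEEEEEEEDDDDDHHHHHH


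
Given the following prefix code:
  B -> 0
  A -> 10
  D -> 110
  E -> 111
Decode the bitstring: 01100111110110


Decoding step by step:
Bits 0 -> B
Bits 110 -> D
Bits 0 -> B
Bits 111 -> E
Bits 110 -> D
Bits 110 -> D


Decoded message: BDBEDD


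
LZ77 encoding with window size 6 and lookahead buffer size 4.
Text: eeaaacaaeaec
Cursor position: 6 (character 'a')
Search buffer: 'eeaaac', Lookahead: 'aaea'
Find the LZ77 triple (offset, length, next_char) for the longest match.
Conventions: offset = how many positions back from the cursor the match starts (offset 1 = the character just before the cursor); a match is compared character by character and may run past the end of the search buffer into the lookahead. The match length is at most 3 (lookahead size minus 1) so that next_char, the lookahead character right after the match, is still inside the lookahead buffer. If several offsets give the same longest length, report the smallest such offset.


Try each offset into the search buffer:
  offset=1 (pos 5, char 'c'): match length 0
  offset=2 (pos 4, char 'a'): match length 1
  offset=3 (pos 3, char 'a'): match length 2
  offset=4 (pos 2, char 'a'): match length 2
  offset=5 (pos 1, char 'e'): match length 0
  offset=6 (pos 0, char 'e'): match length 0
Longest match has length 2, found at offsets 3, 4; take the smallest, offset 3.
next_char = character at position 6 + 2 = 8 -> 'e'

Best match: offset=3, length=2 (matching 'aa' starting at position 3)
LZ77 triple: (3, 2, 'e')


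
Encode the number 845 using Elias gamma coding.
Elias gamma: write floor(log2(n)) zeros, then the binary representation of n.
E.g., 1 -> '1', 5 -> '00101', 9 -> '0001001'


num_bits = floor(log2(845)) + 1 = 10
leading_zeros = num_bits - 1 = 9
binary(845) = 1101001101

Elias gamma(845) = '000000000' + '1101001101' = 0000000001101001101 (19 bits)


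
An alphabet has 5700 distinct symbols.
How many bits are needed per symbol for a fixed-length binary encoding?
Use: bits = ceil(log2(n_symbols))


log2(5700) = 12.4767
Bracket: 2^12 = 4096 < 5700 <= 2^13 = 8192
So ceil(log2(5700)) = 13

bits = ceil(log2(5700)) = ceil(12.4767) = 13 bits


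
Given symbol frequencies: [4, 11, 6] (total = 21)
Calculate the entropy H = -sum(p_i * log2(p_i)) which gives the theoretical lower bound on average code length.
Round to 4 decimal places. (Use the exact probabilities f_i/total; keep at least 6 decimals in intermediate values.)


Per-symbol terms -p_i * log2(p_i) with p_i = f_i/21:
  p = 4/21 = 0.190476: log2(p) = -2.392317, -p*log2(p) = 0.455680
  p = 11/21 = 0.523810: log2(p) = -0.932886, -p*log2(p) = 0.488654
  p = 6/21 = 0.285714: log2(p) = -1.807355, -p*log2(p) = 0.516387
H = 0.455680 + 0.488654 + 0.516387 = 1.460721

H = 1.4607 bits/symbol


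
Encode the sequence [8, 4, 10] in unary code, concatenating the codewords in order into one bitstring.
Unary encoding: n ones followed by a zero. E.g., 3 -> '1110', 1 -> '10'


Encode each number as n ones followed by a terminating 0:
  8 -> 111111110 (9 bits)
  4 -> 11110 (5 bits)
  10 -> 11111111110 (11 bits)
Total length = 9 + 5 + 11 = 25 bits.

Unary([8, 4, 10]) = 1111111101111011111111110 (25 bits)


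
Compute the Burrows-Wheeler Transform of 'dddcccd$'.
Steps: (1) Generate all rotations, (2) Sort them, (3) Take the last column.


Rotations (sorted):
  0: $dddcccd -> last char: d
  1: cccd$ddd -> last char: d
  2: ccd$dddc -> last char: c
  3: cd$dddcc -> last char: c
  4: d$dddccc -> last char: c
  5: dcccd$dd -> last char: d
  6: ddcccd$d -> last char: d
  7: dddcccd$ -> last char: $


BWT = ddcccdd$


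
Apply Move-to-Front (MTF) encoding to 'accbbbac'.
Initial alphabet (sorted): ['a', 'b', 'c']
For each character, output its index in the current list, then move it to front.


MTF encoding:
'a': index 0 in ['a', 'b', 'c'] -> ['a', 'b', 'c']
'c': index 2 in ['a', 'b', 'c'] -> ['c', 'a', 'b']
'c': index 0 in ['c', 'a', 'b'] -> ['c', 'a', 'b']
'b': index 2 in ['c', 'a', 'b'] -> ['b', 'c', 'a']
'b': index 0 in ['b', 'c', 'a'] -> ['b', 'c', 'a']
'b': index 0 in ['b', 'c', 'a'] -> ['b', 'c', 'a']
'a': index 2 in ['b', 'c', 'a'] -> ['a', 'b', 'c']
'c': index 2 in ['a', 'b', 'c'] -> ['c', 'a', 'b']


Output: [0, 2, 0, 2, 0, 0, 2, 2]


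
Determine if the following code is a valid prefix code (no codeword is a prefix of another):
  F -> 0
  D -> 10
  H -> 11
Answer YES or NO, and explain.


Checking each pair (does one codeword prefix another?):
  F='0' vs D='10': no prefix
  F='0' vs H='11': no prefix
  D='10' vs F='0': no prefix
  D='10' vs H='11': no prefix
  H='11' vs F='0': no prefix
  H='11' vs D='10': no prefix
No violation found over all pairs.

YES -- this is a valid prefix code. No codeword is a prefix of any other codeword.


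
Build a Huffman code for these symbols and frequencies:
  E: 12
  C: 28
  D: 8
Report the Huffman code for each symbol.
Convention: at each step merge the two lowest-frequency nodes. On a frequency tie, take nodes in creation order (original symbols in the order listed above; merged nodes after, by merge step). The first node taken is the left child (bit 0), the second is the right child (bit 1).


Huffman tree construction:
Step 1: Merge D(8) + E(12) = 20
Step 2: Merge (D+E)(20) + C(28) = 48
Read each symbol's code off the tree from the root (left child = 0, right child = 1).

Codes:
  E: 01 (length 2)
  C: 1 (length 1)
  D: 00 (length 2)
Average code length: 68/48 = 1.4167 bits/symbol


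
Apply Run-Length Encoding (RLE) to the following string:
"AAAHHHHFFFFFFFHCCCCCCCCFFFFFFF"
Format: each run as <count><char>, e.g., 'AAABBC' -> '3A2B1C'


Scanning runs left to right:
  i=0: run of 'A' x 3 -> '3A'
  i=3: run of 'H' x 4 -> '4H'
  i=7: run of 'F' x 7 -> '7F'
  i=14: run of 'H' x 1 -> '1H'
  i=15: run of 'C' x 8 -> '8C'
  i=23: run of 'F' x 7 -> '7F'

RLE = 3A4H7F1H8C7F


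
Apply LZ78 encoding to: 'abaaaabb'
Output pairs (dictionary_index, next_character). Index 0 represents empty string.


LZ78 encoding steps:
Dictionary: {0: ''}
Step 1: w='' (idx 0), next='a' -> output (0, 'a'), add 'a' as idx 1
Step 2: w='' (idx 0), next='b' -> output (0, 'b'), add 'b' as idx 2
Step 3: w='a' (idx 1), next='a' -> output (1, 'a'), add 'aa' as idx 3
Step 4: w='aa' (idx 3), next='b' -> output (3, 'b'), add 'aab' as idx 4
Step 5: w='b' (idx 2), end of input -> output (2, '')


Encoded: [(0, 'a'), (0, 'b'), (1, 'a'), (3, 'b'), (2, '')]


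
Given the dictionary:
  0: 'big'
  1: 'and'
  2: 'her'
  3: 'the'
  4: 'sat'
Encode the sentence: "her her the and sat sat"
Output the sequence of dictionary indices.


Look up each word in the dictionary:
  'her' -> 2
  'her' -> 2
  'the' -> 3
  'and' -> 1
  'sat' -> 4
  'sat' -> 4

Encoded: [2, 2, 3, 1, 4, 4]


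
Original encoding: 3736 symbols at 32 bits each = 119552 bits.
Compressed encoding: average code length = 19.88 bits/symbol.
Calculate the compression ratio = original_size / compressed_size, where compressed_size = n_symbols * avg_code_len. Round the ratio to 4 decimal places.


original_size = n_symbols * orig_bits = 3736 * 32 = 119552 bits
compressed_size = n_symbols * avg_code_len = 3736 * 19.88 = 74271.68 bits
ratio = original_size / compressed_size = 119552 / 74271.68 = 1.6097

Compression ratio = 1.6097


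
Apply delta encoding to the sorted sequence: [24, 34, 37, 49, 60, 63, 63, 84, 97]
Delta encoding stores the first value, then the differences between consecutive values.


First value: 24
Deltas:
  34 - 24 = 10
  37 - 34 = 3
  49 - 37 = 12
  60 - 49 = 11
  63 - 60 = 3
  63 - 63 = 0
  84 - 63 = 21
  97 - 84 = 13


Delta encoded: [24, 10, 3, 12, 11, 3, 0, 21, 13]


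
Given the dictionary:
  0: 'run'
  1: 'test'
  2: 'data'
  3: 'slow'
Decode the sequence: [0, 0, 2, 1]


Look up each index in the dictionary:
  0 -> 'run'
  0 -> 'run'
  2 -> 'data'
  1 -> 'test'

Decoded: "run run data test"


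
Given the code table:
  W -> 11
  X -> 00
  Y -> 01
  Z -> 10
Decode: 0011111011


Decoding:
00 -> X
11 -> W
11 -> W
10 -> Z
11 -> W


Result: XWWZW


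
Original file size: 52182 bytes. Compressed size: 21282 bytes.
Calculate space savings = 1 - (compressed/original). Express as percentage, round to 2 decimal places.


ratio = compressed/original = 21282/52182 = 0.407842
savings = 1 - ratio = 1 - 0.407842 = 0.592158
as a percentage: 0.592158 * 100 = 59.22%

Space savings = 1 - 21282/52182 = 59.22%


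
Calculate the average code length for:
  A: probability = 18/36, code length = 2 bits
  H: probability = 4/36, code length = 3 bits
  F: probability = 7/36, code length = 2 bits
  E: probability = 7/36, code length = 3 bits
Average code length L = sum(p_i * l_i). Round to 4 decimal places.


Weighted contributions p_i * l_i:
  A: (18/36) * 2 = 36/36
  H: (4/36) * 3 = 12/36
  F: (7/36) * 2 = 14/36
  E: (7/36) * 3 = 21/36
Sum = (36 + 12 + 14 + 21)/36 = 83/36

L = 83/36 = 2.3056 bits/symbol


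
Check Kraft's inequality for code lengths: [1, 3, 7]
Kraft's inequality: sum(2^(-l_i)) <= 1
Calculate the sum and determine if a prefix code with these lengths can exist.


Sum = 2^(-1) + 2^(-3) + 2^(-7)
    = 0.5 + 0.125 + 0.0078125
    = 81/128 = 0.6328125
Since 0.6328125 <= 1, Kraft's inequality IS satisfied.
A prefix code with these lengths CAN exist.

Kraft sum = 0.6328125. Satisfied.


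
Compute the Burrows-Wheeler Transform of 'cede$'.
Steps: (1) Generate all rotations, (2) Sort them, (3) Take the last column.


Rotations (sorted):
  0: $cede -> last char: e
  1: cede$ -> last char: $
  2: de$ce -> last char: e
  3: e$ced -> last char: d
  4: ede$c -> last char: c


BWT = e$edc


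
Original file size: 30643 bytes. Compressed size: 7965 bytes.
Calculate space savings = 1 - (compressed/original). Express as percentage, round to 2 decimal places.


ratio = compressed/original = 7965/30643 = 0.259929
savings = 1 - ratio = 1 - 0.259929 = 0.740071
as a percentage: 0.740071 * 100 = 74.01%

Space savings = 1 - 7965/30643 = 74.01%


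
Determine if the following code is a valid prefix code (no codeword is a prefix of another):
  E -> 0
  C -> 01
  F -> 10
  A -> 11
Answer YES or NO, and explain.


Checking each pair (does one codeword prefix another?):
  E='0' vs C='01': prefix -- VIOLATION

NO -- this is NOT a valid prefix code. E (0) is a prefix of C (01).


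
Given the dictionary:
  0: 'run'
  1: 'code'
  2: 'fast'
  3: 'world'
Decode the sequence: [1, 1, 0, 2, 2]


Look up each index in the dictionary:
  1 -> 'code'
  1 -> 'code'
  0 -> 'run'
  2 -> 'fast'
  2 -> 'fast'

Decoded: "code code run fast fast"


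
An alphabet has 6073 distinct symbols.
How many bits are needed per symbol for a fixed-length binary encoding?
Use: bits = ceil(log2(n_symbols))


log2(6073) = 12.5682
Bracket: 2^12 = 4096 < 6073 <= 2^13 = 8192
So ceil(log2(6073)) = 13

bits = ceil(log2(6073)) = ceil(12.5682) = 13 bits


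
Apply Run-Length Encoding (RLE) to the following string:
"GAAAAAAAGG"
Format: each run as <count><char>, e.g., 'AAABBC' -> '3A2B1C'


Scanning runs left to right:
  i=0: run of 'G' x 1 -> '1G'
  i=1: run of 'A' x 7 -> '7A'
  i=8: run of 'G' x 2 -> '2G'

RLE = 1G7A2G


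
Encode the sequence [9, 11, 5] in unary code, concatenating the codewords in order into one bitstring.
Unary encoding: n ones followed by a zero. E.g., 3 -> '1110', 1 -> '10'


Encode each number as n ones followed by a terminating 0:
  9 -> 1111111110 (10 bits)
  11 -> 111111111110 (12 bits)
  5 -> 111110 (6 bits)
Total length = 10 + 12 + 6 = 28 bits.

Unary([9, 11, 5]) = 1111111110111111111110111110 (28 bits)


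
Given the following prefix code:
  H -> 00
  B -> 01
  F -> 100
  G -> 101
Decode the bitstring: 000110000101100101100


Decoding step by step:
Bits 00 -> H
Bits 01 -> B
Bits 100 -> F
Bits 00 -> H
Bits 101 -> G
Bits 100 -> F
Bits 101 -> G
Bits 100 -> F


Decoded message: HBFHGFGF


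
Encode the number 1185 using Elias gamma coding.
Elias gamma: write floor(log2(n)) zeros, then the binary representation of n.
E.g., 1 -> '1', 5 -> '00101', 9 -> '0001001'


num_bits = floor(log2(1185)) + 1 = 11
leading_zeros = num_bits - 1 = 10
binary(1185) = 10010100001

Elias gamma(1185) = '0000000000' + '10010100001' = 000000000010010100001 (21 bits)


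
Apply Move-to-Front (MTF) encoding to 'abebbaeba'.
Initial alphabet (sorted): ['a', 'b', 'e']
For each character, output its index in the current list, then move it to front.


MTF encoding:
'a': index 0 in ['a', 'b', 'e'] -> ['a', 'b', 'e']
'b': index 1 in ['a', 'b', 'e'] -> ['b', 'a', 'e']
'e': index 2 in ['b', 'a', 'e'] -> ['e', 'b', 'a']
'b': index 1 in ['e', 'b', 'a'] -> ['b', 'e', 'a']
'b': index 0 in ['b', 'e', 'a'] -> ['b', 'e', 'a']
'a': index 2 in ['b', 'e', 'a'] -> ['a', 'b', 'e']
'e': index 2 in ['a', 'b', 'e'] -> ['e', 'a', 'b']
'b': index 2 in ['e', 'a', 'b'] -> ['b', 'e', 'a']
'a': index 2 in ['b', 'e', 'a'] -> ['a', 'b', 'e']


Output: [0, 1, 2, 1, 0, 2, 2, 2, 2]


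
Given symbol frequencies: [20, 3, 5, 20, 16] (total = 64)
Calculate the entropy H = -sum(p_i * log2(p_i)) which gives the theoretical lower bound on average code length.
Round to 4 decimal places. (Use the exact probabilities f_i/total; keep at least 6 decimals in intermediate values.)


Per-symbol terms -p_i * log2(p_i) with p_i = f_i/64:
  p = 20/64 = 0.312500: log2(p) = -1.678072, -p*log2(p) = 0.524397
  p = 3/64 = 0.046875: log2(p) = -4.415037, -p*log2(p) = 0.206955
  p = 5/64 = 0.078125: log2(p) = -3.678072, -p*log2(p) = 0.287349
  p = 20/64 = 0.312500: log2(p) = -1.678072, -p*log2(p) = 0.524397
  p = 16/64 = 0.250000: log2(p) = -2.000000, -p*log2(p) = 0.500000
H = 0.524397 + 0.206955 + 0.287349 + 0.524397 + 0.500000 = 2.043098

H = 2.0431 bits/symbol


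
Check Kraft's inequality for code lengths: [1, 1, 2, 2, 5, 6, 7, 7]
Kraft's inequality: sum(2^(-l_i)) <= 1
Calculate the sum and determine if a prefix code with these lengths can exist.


Sum = 2^(-1) + 2^(-1) + 2^(-2) + 2^(-2) + 2^(-5) + 2^(-6) + 2^(-7) + 2^(-7)
    = 0.5 + 0.5 + 0.25 + 0.25 + 0.03125 + 0.015625 + 0.0078125 + 0.0078125
    = 200/128 = 1.5625
Since 1.5625 > 1, Kraft's inequality is NOT satisfied.
A prefix code with these lengths CANNOT exist.

Kraft sum = 1.5625. Not satisfied.


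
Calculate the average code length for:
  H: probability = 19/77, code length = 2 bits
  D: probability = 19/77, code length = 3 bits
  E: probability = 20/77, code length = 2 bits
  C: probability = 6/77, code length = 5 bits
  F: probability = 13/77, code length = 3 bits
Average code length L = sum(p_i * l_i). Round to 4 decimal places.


Weighted contributions p_i * l_i:
  H: (19/77) * 2 = 38/77
  D: (19/77) * 3 = 57/77
  E: (20/77) * 2 = 40/77
  C: (6/77) * 5 = 30/77
  F: (13/77) * 3 = 39/77
Sum = (38 + 57 + 40 + 30 + 39)/77 = 204/77

L = 204/77 = 2.6494 bits/symbol


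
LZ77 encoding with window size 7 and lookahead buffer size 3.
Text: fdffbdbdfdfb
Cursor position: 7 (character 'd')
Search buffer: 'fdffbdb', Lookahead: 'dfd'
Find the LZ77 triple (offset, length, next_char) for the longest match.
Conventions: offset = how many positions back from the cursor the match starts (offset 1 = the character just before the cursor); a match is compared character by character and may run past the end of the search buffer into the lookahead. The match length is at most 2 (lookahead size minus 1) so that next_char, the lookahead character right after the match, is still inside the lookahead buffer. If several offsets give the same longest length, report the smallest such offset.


Try each offset into the search buffer:
  offset=1 (pos 6, char 'b'): match length 0
  offset=2 (pos 5, char 'd'): match length 1
  offset=3 (pos 4, char 'b'): match length 0
  offset=4 (pos 3, char 'f'): match length 0
  offset=5 (pos 2, char 'f'): match length 0
  offset=6 (pos 1, char 'd'): match length 2
  offset=7 (pos 0, char 'f'): match length 0
Longest match has length 2 at offset 6.
next_char = character at position 7 + 2 = 9 -> 'd'

Best match: offset=6, length=2 (matching 'df' starting at position 1)
LZ77 triple: (6, 2, 'd')


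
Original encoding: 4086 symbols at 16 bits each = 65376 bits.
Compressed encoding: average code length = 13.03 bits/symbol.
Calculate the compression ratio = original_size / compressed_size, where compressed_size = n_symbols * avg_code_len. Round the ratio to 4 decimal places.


original_size = n_symbols * orig_bits = 4086 * 16 = 65376 bits
compressed_size = n_symbols * avg_code_len = 4086 * 13.03 = 53240.58 bits
ratio = original_size / compressed_size = 65376 / 53240.58 = 1.2279

Compression ratio = 1.2279


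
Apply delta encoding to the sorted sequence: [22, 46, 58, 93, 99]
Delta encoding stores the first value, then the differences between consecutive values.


First value: 22
Deltas:
  46 - 22 = 24
  58 - 46 = 12
  93 - 58 = 35
  99 - 93 = 6


Delta encoded: [22, 24, 12, 35, 6]


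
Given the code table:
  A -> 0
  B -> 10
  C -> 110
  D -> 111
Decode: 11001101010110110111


Decoding:
110 -> C
0 -> A
110 -> C
10 -> B
10 -> B
110 -> C
110 -> C
111 -> D


Result: CACBBCCD


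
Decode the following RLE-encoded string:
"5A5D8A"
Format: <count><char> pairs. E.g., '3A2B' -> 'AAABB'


Expanding each <count><char> pair:
  5A -> 'AAAAA'
  5D -> 'DDDDD'
  8A -> 'AAAAAAAA'

Decoded = AAAAADDDDDAAAAAAAA


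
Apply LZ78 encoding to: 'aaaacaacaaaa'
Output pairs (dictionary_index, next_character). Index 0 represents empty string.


LZ78 encoding steps:
Dictionary: {0: ''}
Step 1: w='' (idx 0), next='a' -> output (0, 'a'), add 'a' as idx 1
Step 2: w='a' (idx 1), next='a' -> output (1, 'a'), add 'aa' as idx 2
Step 3: w='a' (idx 1), next='c' -> output (1, 'c'), add 'ac' as idx 3
Step 4: w='aa' (idx 2), next='c' -> output (2, 'c'), add 'aac' as idx 4
Step 5: w='aa' (idx 2), next='a' -> output (2, 'a'), add 'aaa' as idx 5
Step 6: w='a' (idx 1), end of input -> output (1, '')


Encoded: [(0, 'a'), (1, 'a'), (1, 'c'), (2, 'c'), (2, 'a'), (1, '')]


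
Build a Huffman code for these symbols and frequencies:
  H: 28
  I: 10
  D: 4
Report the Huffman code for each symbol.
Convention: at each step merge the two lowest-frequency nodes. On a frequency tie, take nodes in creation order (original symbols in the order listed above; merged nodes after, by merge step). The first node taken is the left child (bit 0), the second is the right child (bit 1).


Huffman tree construction:
Step 1: Merge D(4) + I(10) = 14
Step 2: Merge (D+I)(14) + H(28) = 42
Read each symbol's code off the tree from the root (left child = 0, right child = 1).

Codes:
  H: 1 (length 1)
  I: 01 (length 2)
  D: 00 (length 2)
Average code length: 56/42 = 1.3333 bits/symbol


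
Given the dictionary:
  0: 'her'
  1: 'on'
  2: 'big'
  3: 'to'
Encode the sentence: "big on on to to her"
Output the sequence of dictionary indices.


Look up each word in the dictionary:
  'big' -> 2
  'on' -> 1
  'on' -> 1
  'to' -> 3
  'to' -> 3
  'her' -> 0

Encoded: [2, 1, 1, 3, 3, 0]


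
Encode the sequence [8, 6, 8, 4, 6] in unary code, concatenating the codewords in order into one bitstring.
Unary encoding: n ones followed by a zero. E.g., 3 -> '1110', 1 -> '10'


Encode each number as n ones followed by a terminating 0:
  8 -> 111111110 (9 bits)
  6 -> 1111110 (7 bits)
  8 -> 111111110 (9 bits)
  4 -> 11110 (5 bits)
  6 -> 1111110 (7 bits)
Total length = 9 + 7 + 9 + 5 + 7 = 37 bits.

Unary([8, 6, 8, 4, 6]) = 1111111101111110111111110111101111110 (37 bits)


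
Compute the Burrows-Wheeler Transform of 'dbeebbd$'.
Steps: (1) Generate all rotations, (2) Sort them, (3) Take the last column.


Rotations (sorted):
  0: $dbeebbd -> last char: d
  1: bbd$dbee -> last char: e
  2: bd$dbeeb -> last char: b
  3: beebbd$d -> last char: d
  4: d$dbeebb -> last char: b
  5: dbeebbd$ -> last char: $
  6: ebbd$dbe -> last char: e
  7: eebbd$db -> last char: b


BWT = debdb$eb


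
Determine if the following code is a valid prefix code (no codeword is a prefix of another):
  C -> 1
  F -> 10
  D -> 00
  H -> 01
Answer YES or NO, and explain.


Checking each pair (does one codeword prefix another?):
  C='1' vs F='10': prefix -- VIOLATION

NO -- this is NOT a valid prefix code. C (1) is a prefix of F (10).


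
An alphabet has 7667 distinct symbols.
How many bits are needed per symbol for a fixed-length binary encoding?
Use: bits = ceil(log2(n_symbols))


log2(7667) = 12.9044
Bracket: 2^12 = 4096 < 7667 <= 2^13 = 8192
So ceil(log2(7667)) = 13

bits = ceil(log2(7667)) = ceil(12.9044) = 13 bits


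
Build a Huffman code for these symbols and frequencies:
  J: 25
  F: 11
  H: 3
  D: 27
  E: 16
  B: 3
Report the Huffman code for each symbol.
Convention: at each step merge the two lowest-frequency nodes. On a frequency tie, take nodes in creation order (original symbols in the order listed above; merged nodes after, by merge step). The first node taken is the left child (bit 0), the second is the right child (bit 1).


Huffman tree construction:
Step 1: Merge H(3) + B(3) = 6
Step 2: Merge (H+B)(6) + F(11) = 17
Step 3: Merge E(16) + ((H+B)+F)(17) = 33
Step 4: Merge J(25) + D(27) = 52
Step 5: Merge (E+((H+B)+F))(33) + (J+D)(52) = 85
Read each symbol's code off the tree from the root (left child = 0, right child = 1).

Codes:
  J: 10 (length 2)
  F: 011 (length 3)
  H: 0100 (length 4)
  D: 11 (length 2)
  E: 00 (length 2)
  B: 0101 (length 4)
Average code length: 193/85 = 2.2706 bits/symbol


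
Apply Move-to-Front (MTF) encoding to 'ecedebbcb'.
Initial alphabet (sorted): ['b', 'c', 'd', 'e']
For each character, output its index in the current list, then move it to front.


MTF encoding:
'e': index 3 in ['b', 'c', 'd', 'e'] -> ['e', 'b', 'c', 'd']
'c': index 2 in ['e', 'b', 'c', 'd'] -> ['c', 'e', 'b', 'd']
'e': index 1 in ['c', 'e', 'b', 'd'] -> ['e', 'c', 'b', 'd']
'd': index 3 in ['e', 'c', 'b', 'd'] -> ['d', 'e', 'c', 'b']
'e': index 1 in ['d', 'e', 'c', 'b'] -> ['e', 'd', 'c', 'b']
'b': index 3 in ['e', 'd', 'c', 'b'] -> ['b', 'e', 'd', 'c']
'b': index 0 in ['b', 'e', 'd', 'c'] -> ['b', 'e', 'd', 'c']
'c': index 3 in ['b', 'e', 'd', 'c'] -> ['c', 'b', 'e', 'd']
'b': index 1 in ['c', 'b', 'e', 'd'] -> ['b', 'c', 'e', 'd']


Output: [3, 2, 1, 3, 1, 3, 0, 3, 1]


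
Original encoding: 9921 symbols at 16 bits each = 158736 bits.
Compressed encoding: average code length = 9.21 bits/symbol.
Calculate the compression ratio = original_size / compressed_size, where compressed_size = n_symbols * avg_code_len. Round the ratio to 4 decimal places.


original_size = n_symbols * orig_bits = 9921 * 16 = 158736 bits
compressed_size = n_symbols * avg_code_len = 9921 * 9.21 = 91372.41 bits
ratio = original_size / compressed_size = 158736 / 91372.41 = 1.7372

Compression ratio = 1.7372


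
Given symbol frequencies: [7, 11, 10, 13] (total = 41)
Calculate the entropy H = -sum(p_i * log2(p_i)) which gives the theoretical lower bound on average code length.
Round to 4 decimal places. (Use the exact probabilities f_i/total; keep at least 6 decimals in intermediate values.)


Per-symbol terms -p_i * log2(p_i) with p_i = f_i/41:
  p = 7/41 = 0.170732: log2(p) = -2.550197, -p*log2(p) = 0.435400
  p = 11/41 = 0.268293: log2(p) = -1.898120, -p*log2(p) = 0.509252
  p = 10/41 = 0.243902: log2(p) = -2.035624, -p*log2(p) = 0.496494
  p = 13/41 = 0.317073: log2(p) = -1.657112, -p*log2(p) = 0.525426
H = 0.435400 + 0.509252 + 0.496494 + 0.525426 = 1.966572

H = 1.9666 bits/symbol


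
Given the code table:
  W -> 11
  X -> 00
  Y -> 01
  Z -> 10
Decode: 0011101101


Decoding:
00 -> X
11 -> W
10 -> Z
11 -> W
01 -> Y


Result: XWZWY


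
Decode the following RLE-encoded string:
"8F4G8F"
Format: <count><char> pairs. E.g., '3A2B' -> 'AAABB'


Expanding each <count><char> pair:
  8F -> 'FFFFFFFF'
  4G -> 'GGGG'
  8F -> 'FFFFFFFF'

Decoded = FFFFFFFFGGGGFFFFFFFF


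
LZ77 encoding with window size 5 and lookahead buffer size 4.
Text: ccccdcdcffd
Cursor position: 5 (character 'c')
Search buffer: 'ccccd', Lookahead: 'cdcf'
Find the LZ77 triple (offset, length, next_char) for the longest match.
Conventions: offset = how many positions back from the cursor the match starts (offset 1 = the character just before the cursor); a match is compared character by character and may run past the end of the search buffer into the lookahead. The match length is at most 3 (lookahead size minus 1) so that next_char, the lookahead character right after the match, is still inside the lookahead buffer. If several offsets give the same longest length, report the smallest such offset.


Try each offset into the search buffer:
  offset=1 (pos 4, char 'd'): match length 0
  offset=2 (pos 3, char 'c'): match length 3
  offset=3 (pos 2, char 'c'): match length 1
  offset=4 (pos 1, char 'c'): match length 1
  offset=5 (pos 0, char 'c'): match length 1
Longest match has length 3 at offset 2.
next_char = character at position 5 + 3 = 8 -> 'f'

Best match: offset=2, length=3 (matching 'cdc' starting at position 3)
LZ77 triple: (2, 3, 'f')


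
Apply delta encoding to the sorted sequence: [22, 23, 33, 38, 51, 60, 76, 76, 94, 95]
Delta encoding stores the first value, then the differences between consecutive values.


First value: 22
Deltas:
  23 - 22 = 1
  33 - 23 = 10
  38 - 33 = 5
  51 - 38 = 13
  60 - 51 = 9
  76 - 60 = 16
  76 - 76 = 0
  94 - 76 = 18
  95 - 94 = 1


Delta encoded: [22, 1, 10, 5, 13, 9, 16, 0, 18, 1]


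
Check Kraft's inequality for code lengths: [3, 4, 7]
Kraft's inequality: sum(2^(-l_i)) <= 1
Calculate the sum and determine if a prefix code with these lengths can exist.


Sum = 2^(-3) + 2^(-4) + 2^(-7)
    = 0.125 + 0.0625 + 0.0078125
    = 25/128 = 0.1953125
Since 0.1953125 <= 1, Kraft's inequality IS satisfied.
A prefix code with these lengths CAN exist.

Kraft sum = 0.1953125. Satisfied.


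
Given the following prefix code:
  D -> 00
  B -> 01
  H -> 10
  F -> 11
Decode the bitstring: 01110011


Decoding step by step:
Bits 01 -> B
Bits 11 -> F
Bits 00 -> D
Bits 11 -> F


Decoded message: BFDF


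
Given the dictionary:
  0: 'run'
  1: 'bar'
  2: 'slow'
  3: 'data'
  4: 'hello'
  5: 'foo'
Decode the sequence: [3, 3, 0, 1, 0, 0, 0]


Look up each index in the dictionary:
  3 -> 'data'
  3 -> 'data'
  0 -> 'run'
  1 -> 'bar'
  0 -> 'run'
  0 -> 'run'
  0 -> 'run'

Decoded: "data data run bar run run run"


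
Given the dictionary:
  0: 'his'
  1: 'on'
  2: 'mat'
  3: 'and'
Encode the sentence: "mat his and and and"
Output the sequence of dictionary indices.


Look up each word in the dictionary:
  'mat' -> 2
  'his' -> 0
  'and' -> 3
  'and' -> 3
  'and' -> 3

Encoded: [2, 0, 3, 3, 3]


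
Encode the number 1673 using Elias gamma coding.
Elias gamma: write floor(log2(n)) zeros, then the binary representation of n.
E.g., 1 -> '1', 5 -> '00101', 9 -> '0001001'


num_bits = floor(log2(1673)) + 1 = 11
leading_zeros = num_bits - 1 = 10
binary(1673) = 11010001001

Elias gamma(1673) = '0000000000' + '11010001001' = 000000000011010001001 (21 bits)


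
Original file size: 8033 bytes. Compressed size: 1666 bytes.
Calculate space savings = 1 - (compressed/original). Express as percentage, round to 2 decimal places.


ratio = compressed/original = 1666/8033 = 0.207394
savings = 1 - ratio = 1 - 0.207394 = 0.792606
as a percentage: 0.792606 * 100 = 79.26%

Space savings = 1 - 1666/8033 = 79.26%


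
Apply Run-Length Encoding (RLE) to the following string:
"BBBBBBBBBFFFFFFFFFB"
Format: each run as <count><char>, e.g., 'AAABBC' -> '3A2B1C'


Scanning runs left to right:
  i=0: run of 'B' x 9 -> '9B'
  i=9: run of 'F' x 9 -> '9F'
  i=18: run of 'B' x 1 -> '1B'

RLE = 9B9F1B


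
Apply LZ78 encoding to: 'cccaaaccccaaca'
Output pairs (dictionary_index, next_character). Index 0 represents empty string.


LZ78 encoding steps:
Dictionary: {0: ''}
Step 1: w='' (idx 0), next='c' -> output (0, 'c'), add 'c' as idx 1
Step 2: w='c' (idx 1), next='c' -> output (1, 'c'), add 'cc' as idx 2
Step 3: w='' (idx 0), next='a' -> output (0, 'a'), add 'a' as idx 3
Step 4: w='a' (idx 3), next='a' -> output (3, 'a'), add 'aa' as idx 4
Step 5: w='cc' (idx 2), next='c' -> output (2, 'c'), add 'ccc' as idx 5
Step 6: w='c' (idx 1), next='a' -> output (1, 'a'), add 'ca' as idx 6
Step 7: w='a' (idx 3), next='c' -> output (3, 'c'), add 'ac' as idx 7
Step 8: w='a' (idx 3), end of input -> output (3, '')


Encoded: [(0, 'c'), (1, 'c'), (0, 'a'), (3, 'a'), (2, 'c'), (1, 'a'), (3, 'c'), (3, '')]


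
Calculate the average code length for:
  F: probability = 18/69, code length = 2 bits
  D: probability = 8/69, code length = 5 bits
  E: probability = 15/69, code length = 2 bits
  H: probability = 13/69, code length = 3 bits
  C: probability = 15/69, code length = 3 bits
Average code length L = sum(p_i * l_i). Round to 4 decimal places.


Weighted contributions p_i * l_i:
  F: (18/69) * 2 = 36/69
  D: (8/69) * 5 = 40/69
  E: (15/69) * 2 = 30/69
  H: (13/69) * 3 = 39/69
  C: (15/69) * 3 = 45/69
Sum = (36 + 40 + 30 + 39 + 45)/69 = 190/69

L = 190/69 = 2.7536 bits/symbol


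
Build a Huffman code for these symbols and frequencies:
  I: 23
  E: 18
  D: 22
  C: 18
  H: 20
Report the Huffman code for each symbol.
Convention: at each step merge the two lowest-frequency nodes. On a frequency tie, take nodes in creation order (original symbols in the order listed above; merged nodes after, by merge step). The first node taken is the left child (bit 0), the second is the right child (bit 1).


Huffman tree construction:
Step 1: Merge E(18) + C(18) = 36
Step 2: Merge H(20) + D(22) = 42
Step 3: Merge I(23) + (E+C)(36) = 59
Step 4: Merge (H+D)(42) + (I+(E+C))(59) = 101
Read each symbol's code off the tree from the root (left child = 0, right child = 1).

Codes:
  I: 10 (length 2)
  E: 110 (length 3)
  D: 01 (length 2)
  C: 111 (length 3)
  H: 00 (length 2)
Average code length: 238/101 = 2.3564 bits/symbol


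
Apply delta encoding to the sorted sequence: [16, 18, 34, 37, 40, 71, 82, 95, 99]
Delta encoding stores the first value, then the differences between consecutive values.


First value: 16
Deltas:
  18 - 16 = 2
  34 - 18 = 16
  37 - 34 = 3
  40 - 37 = 3
  71 - 40 = 31
  82 - 71 = 11
  95 - 82 = 13
  99 - 95 = 4


Delta encoded: [16, 2, 16, 3, 3, 31, 11, 13, 4]


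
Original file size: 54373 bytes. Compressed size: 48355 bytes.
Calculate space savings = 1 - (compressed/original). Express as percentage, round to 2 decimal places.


ratio = compressed/original = 48355/54373 = 0.88932
savings = 1 - ratio = 1 - 0.88932 = 0.11068
as a percentage: 0.11068 * 100 = 11.07%

Space savings = 1 - 48355/54373 = 11.07%


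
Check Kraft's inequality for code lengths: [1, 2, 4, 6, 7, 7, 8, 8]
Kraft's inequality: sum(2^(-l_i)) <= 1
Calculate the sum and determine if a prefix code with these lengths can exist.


Sum = 2^(-1) + 2^(-2) + 2^(-4) + 2^(-6) + 2^(-7) + 2^(-7) + 2^(-8) + 2^(-8)
    = 0.5 + 0.25 + 0.0625 + 0.015625 + 0.0078125 + 0.0078125 + 0.00390625 + 0.00390625
    = 218/256 = 0.8515625
Since 0.8515625 <= 1, Kraft's inequality IS satisfied.
A prefix code with these lengths CAN exist.

Kraft sum = 0.8515625. Satisfied.
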